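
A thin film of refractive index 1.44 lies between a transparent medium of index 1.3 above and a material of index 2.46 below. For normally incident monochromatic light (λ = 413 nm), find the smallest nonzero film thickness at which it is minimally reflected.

At the upper boundary (n = 1.3 to n = 1.44) the reflected ray undergoes a half-wave phase shift.
At the lower boundary (n = 1.44 to n = 2.46) the reflected ray undergoes a half-wave phase shift.
Zero or two π shifts → no net half-wave offset.
For dark reflection here: 2 n t = (m + ½) λ.
Minimum at m = 0: t = λ / (4 n) = 413 / (4 × 1.44) = 71.7 nm.

71.7 nm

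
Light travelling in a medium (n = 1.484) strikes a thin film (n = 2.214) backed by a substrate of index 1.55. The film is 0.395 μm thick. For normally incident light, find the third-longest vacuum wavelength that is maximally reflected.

Top surface (1.484 → 2.214): reflection off a higher-index medium gives a half-wave phase shift.
Ray reflecting at the bottom interface goes from n = 2.214 toward n = 1.55: no phase shift.
Exactly one π shift → a net half-wave offset.
With one net inversion, constructive interference in reflection requires 2 n t = (m + ½) λ.
λ = 2 n t / (m + ½). The third-longest wavelength is m = 2: λ = 2 × 2.214 × 395 / 2.50 = 700 nm.

700 nm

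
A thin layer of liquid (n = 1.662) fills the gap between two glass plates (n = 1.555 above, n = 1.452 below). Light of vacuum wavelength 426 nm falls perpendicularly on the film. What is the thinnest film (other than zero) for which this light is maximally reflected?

At the upper boundary (n = 1.555 to n = 1.662) the reflected ray undergoes a half-wave phase shift.
At the lower boundary (n = 1.662 to n = 1.452) the reflected ray undergoes no phase shift.
Exactly one π shift → a net half-wave offset.
So the condition for constructive reflection is 2 n t = (m + ½) λ.
Minimum at m = 0: t = λ / (4 n) = 426 / (4 × 1.662) = 64.1 nm.

64.1 nm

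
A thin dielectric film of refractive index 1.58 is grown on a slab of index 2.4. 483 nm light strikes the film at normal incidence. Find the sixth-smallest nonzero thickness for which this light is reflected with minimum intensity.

841 nm

At the upper boundary (n = 1.0 to n = 1.58) the reflected ray undergoes a half-wave phase shift.
Ray reflecting at the bottom interface goes from n = 1.58 toward n = 2.4: a half-wave phase shift.
Net: no relative phase inversion (both shifts match).
For dark reflection here: 2 n t = (m + ½) λ.
The sixth-smallest nonzero thickness corresponds to m = 5: t = (m + ½) λ / (2 n) = 5.50 × 483 / (2 × 1.58) = 841 nm.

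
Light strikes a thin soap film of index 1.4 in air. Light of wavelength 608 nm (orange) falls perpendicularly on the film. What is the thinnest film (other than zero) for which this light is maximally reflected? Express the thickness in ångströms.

At the upper boundary (n = 1.0 to n = 1.4) the reflected ray undergoes a half-wave phase shift.
Ray reflecting at the bottom interface goes from n = 1.4 toward n = 1.0: no phase shift.
The two reflections differ by half a wavelength.
For bright reflection here: 2 n t = (m + ½) λ.
Minimum at m = 0: t = λ / (4 n) = 608 / (4 × 1.4) = 109 nm.

1086 Å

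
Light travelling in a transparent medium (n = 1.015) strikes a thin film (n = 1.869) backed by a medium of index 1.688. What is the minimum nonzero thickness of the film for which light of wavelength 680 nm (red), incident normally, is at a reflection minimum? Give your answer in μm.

At the upper boundary (n = 1.015 to n = 1.869) the reflected ray undergoes a half-wave phase shift.
Ray reflecting at the bottom interface goes from n = 1.869 toward n = 1.688: no phase shift.
Net: one phase inversion between the two reflected rays.
So the condition for destructive reflection is 2 n t = m λ.
Minimum nonzero at m = 1: t = λ / (2 n) = 680 / (2 × 1.869) = 182 nm.

0.182 μm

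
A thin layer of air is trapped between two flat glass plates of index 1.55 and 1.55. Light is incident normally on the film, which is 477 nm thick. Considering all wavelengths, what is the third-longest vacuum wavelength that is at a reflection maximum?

At the upper boundary (n = 1.55 to n = 1.0) the reflected ray undergoes no phase shift.
Ray reflecting at the bottom interface goes from n = 1.0 toward n = 1.55: a half-wave phase shift.
The two reflections differ by half a wavelength.
With one net inversion, constructive interference in reflection requires 2 n t = (m + ½) λ.
λ = 2 n t / (m + ½). The third-longest wavelength is m = 2: λ = 2 × 1.0 × 477 / 2.50 = 382 nm.

382 nm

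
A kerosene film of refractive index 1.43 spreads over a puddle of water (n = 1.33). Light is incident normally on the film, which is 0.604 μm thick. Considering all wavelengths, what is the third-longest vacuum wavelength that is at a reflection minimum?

576 nm

Top surface (1.0 → 1.43): reflection off a higher-index medium gives a half-wave phase shift.
Ray reflecting at the bottom interface goes from n = 1.43 toward n = 1.33: no phase shift.
Exactly one π shift → a net half-wave offset.
With one net inversion, destructive interference in reflection requires 2 n t = m λ.
λ = 2 n t / m. The third-longest wavelength is m = 3: λ = 2 × 1.43 × 604 / 3.00 = 576 nm.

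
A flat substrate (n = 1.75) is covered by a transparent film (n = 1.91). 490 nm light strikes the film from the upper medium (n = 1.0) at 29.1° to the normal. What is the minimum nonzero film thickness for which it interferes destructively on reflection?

Ray reflecting at the top interface goes from n = 1.0 toward n = 1.91: a half-wave phase shift.
At the lower boundary (n = 1.91 to n = 1.75) the reflected ray undergoes no phase shift.
Exactly one π shift → a net half-wave offset.
With one net inversion, destructive interference in reflection requires 2 n t cos θ_r = m λ.
Snell's law: 1.0 sin 29.1° = 1.91 sin θ_r → sin θ_r = 0.255, cos θ_r = 0.967.
Minimum nonzero at m = 1: t = λ / (2 n cos θ_r) = 490 / (2 × 1.91 × 0.967) = 133 nm.

133 nm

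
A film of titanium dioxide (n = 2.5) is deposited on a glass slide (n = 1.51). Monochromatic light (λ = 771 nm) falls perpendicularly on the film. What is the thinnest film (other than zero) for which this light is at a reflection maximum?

77.1 nm

Ray reflecting at the top interface goes from n = 1.0 toward n = 2.5: a half-wave phase shift.
At the lower boundary (n = 2.5 to n = 1.51) the reflected ray undergoes no phase shift.
Exactly one π shift → a net half-wave offset.
For strong reflection here: 2 n t = (m + ½) λ.
Minimum at m = 0: t = λ / (4 n) = 771 / (4 × 2.5) = 77.1 nm.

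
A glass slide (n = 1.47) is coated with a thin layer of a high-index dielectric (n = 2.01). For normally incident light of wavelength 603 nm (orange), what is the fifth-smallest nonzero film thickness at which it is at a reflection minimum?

750 nm

At the upper boundary (n = 1.0 to n = 2.01) the reflected ray undergoes a half-wave phase shift.
At the lower boundary (n = 2.01 to n = 1.47) the reflected ray undergoes no phase shift.
Exactly one π shift → a net half-wave offset.
For weak reflection here: 2 n t = m λ.
The fifth-smallest nonzero thickness corresponds to m = 5: t = m λ / (2 n) = 5.00 × 603 / (2 × 2.01) = 750 nm.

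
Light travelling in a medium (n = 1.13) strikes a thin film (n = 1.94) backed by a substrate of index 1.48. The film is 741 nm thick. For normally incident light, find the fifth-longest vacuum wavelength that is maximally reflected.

639 nm

Top surface (1.13 → 1.94): reflection off a higher-index medium gives a half-wave phase shift.
Ray reflecting at the bottom interface goes from n = 1.94 toward n = 1.48: no phase shift.
Exactly one π shift → a net half-wave offset.
For maximum reflection here: 2 n t = (m + ½) λ.
λ = 2 n t / (m + ½). The fifth-longest wavelength is m = 4: λ = 2 × 1.94 × 741 / 4.50 = 639 nm.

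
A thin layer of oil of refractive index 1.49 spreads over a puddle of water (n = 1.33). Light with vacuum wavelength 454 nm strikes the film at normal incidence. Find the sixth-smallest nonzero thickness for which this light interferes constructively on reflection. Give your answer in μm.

0.838 μm

At the upper boundary (n = 1.0 to n = 1.49) the reflected ray undergoes a half-wave phase shift.
At the lower boundary (n = 1.49 to n = 1.33) the reflected ray undergoes no phase shift.
Net: one phase inversion between the two reflected rays.
For maximum reflection here: 2 n t = (m + ½) λ.
The sixth-smallest nonzero thickness corresponds to m = 5: t = (m + ½) λ / (2 n) = 5.50 × 454 / (2 × 1.49) = 838 nm.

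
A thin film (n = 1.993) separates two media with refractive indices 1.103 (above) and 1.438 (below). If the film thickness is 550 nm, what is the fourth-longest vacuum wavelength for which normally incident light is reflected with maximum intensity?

626 nm

At the upper boundary (n = 1.103 to n = 1.993) the reflected ray undergoes a half-wave phase shift.
Ray reflecting at the bottom interface goes from n = 1.993 toward n = 1.438: no phase shift.
Net: one phase inversion between the two reflected rays.
So the condition for constructive reflection is 2 n t = (m + ½) λ.
λ = 2 n t / (m + ½). The fourth-longest wavelength is m = 3: λ = 2 × 1.993 × 550 / 3.50 = 626 nm.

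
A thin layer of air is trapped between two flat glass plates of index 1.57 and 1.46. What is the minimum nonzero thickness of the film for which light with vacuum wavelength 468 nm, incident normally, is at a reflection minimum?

At the upper boundary (n = 1.57 to n = 1.0) the reflected ray undergoes no phase shift.
At the lower boundary (n = 1.0 to n = 1.46) the reflected ray undergoes a half-wave phase shift.
Net: one phase inversion between the two reflected rays.
So the condition for destructive reflection is 2 n t = m λ.
Minimum nonzero at m = 1: t = λ / (2 n) = 468 / (2 × 1.0) = 234 nm.

234 nm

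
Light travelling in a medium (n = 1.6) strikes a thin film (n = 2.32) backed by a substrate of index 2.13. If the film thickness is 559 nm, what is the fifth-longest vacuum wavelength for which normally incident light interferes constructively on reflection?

576 nm

At the upper boundary (n = 1.6 to n = 2.32) the reflected ray undergoes a half-wave phase shift.
Bottom surface (2.32 → 2.13): reflection off a lower-index medium gives no phase shift.
Net: one phase inversion between the two reflected rays.
With one net inversion, constructive interference in reflection requires 2 n t = (m + ½) λ.
λ = 2 n t / (m + ½). The fifth-longest wavelength is m = 4: λ = 2 × 2.32 × 559 / 4.50 = 576 nm.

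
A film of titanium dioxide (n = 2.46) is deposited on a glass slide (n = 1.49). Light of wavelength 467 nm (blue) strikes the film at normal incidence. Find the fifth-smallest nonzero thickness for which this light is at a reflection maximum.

At the upper boundary (n = 1.0 to n = 2.46) the reflected ray undergoes a half-wave phase shift.
Ray reflecting at the bottom interface goes from n = 2.46 toward n = 1.49: no phase shift.
Exactly one π shift → a net half-wave offset.
For strong reflection here: 2 n t = (m + ½) λ.
The fifth-smallest nonzero thickness corresponds to m = 4: t = (m + ½) λ / (2 n) = 4.50 × 467 / (2 × 2.46) = 427 nm.

427 nm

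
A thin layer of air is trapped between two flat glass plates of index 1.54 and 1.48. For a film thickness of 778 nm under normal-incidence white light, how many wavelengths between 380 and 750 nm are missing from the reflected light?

2

Top surface (1.54 → 1.0): reflection off a lower-index medium gives no phase shift.
Bottom surface (1.0 → 1.48): reflection off a higher-index medium gives a half-wave phase shift.
Exactly one π shift → a net half-wave offset.
With one net inversion, destructive interference in reflection requires 2 n t = m λ.
λ = 2 n t / m = 1556 / m nm.
m=2: 778 nm (IR); m=3: 519 nm (visible); m=4: 389 nm (visible); m=5: 311 nm (UV).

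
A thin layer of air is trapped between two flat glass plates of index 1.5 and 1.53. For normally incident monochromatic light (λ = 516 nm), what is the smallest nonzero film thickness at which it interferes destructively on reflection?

258 nm

Ray reflecting at the top interface goes from n = 1.5 toward n = 1.0: no phase shift.
At the lower boundary (n = 1.0 to n = 1.53) the reflected ray undergoes a half-wave phase shift.
The two reflections differ by half a wavelength.
So the condition for destructive reflection is 2 n t = m λ.
The smallest nonzero thickness corresponds to m = 1: t = m λ / (2 n) = 1.00 × 516 / (2 × 1.0) = 258 nm.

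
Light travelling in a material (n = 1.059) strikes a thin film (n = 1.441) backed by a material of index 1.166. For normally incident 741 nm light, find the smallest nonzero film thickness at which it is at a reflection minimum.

257 nm

Top surface (1.059 → 1.441): reflection off a higher-index medium gives a half-wave phase shift.
Ray reflecting at the bottom interface goes from n = 1.441 toward n = 1.166: no phase shift.
Net: one phase inversion between the two reflected rays.
For minimum reflection here: 2 n t = m λ.
Minimum nonzero at m = 1: t = λ / (2 n) = 741 / (2 × 1.441) = 257 nm.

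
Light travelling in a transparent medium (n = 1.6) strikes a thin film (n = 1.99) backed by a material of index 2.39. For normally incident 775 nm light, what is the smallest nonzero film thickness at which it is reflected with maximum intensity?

195 nm

Ray reflecting at the top interface goes from n = 1.6 toward n = 1.99: a half-wave phase shift.
Ray reflecting at the bottom interface goes from n = 1.99 toward n = 2.39: a half-wave phase shift.
Net: no relative phase inversion (both shifts match).
So the condition for constructive reflection is 2 n t = m λ.
The smallest nonzero thickness corresponds to m = 1: t = m λ / (2 n) = 1.00 × 775 / (2 × 1.99) = 195 nm.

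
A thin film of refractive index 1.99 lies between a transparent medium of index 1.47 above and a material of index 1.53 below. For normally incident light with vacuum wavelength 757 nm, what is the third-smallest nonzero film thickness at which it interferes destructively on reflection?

571 nm

Top surface (1.47 → 1.99): reflection off a higher-index medium gives a half-wave phase shift.
Bottom surface (1.99 → 1.53): reflection off a lower-index medium gives no phase shift.
The two reflections differ by half a wavelength.
So the condition for destructive reflection is 2 n t = m λ.
The third-smallest nonzero thickness corresponds to m = 3: t = m λ / (2 n) = 3.00 × 757 / (2 × 1.99) = 571 nm.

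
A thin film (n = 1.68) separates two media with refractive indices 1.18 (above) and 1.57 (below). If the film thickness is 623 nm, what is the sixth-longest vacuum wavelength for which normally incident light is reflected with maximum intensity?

381 nm

Top surface (1.18 → 1.68): reflection off a higher-index medium gives a half-wave phase shift.
At the lower boundary (n = 1.68 to n = 1.57) the reflected ray undergoes no phase shift.
Net: one phase inversion between the two reflected rays.
So the condition for constructive reflection is 2 n t = (m + ½) λ.
λ = 2 n t / (m + ½). The sixth-longest wavelength is m = 5: λ = 2 × 1.68 × 623 / 5.50 = 381 nm.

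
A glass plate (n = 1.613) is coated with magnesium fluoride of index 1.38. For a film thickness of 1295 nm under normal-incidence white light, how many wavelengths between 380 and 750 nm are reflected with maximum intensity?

Ray reflecting at the top interface goes from n = 1.0 toward n = 1.38: a half-wave phase shift.
Bottom surface (1.38 → 1.613): reflection off a higher-index medium gives a half-wave phase shift.
The two reflections carry the same phase change, so no net offset.
With no net inversion, constructive interference in reflection requires 2 n t = m λ.
λ = 2 n t / m = 3574 / m nm.
m=4: 894 nm (IR); m=5: 715 nm (visible); m=6: 596 nm (visible); m=7: 511 nm (visible); m=8: 447 nm (visible); m=9: 397 nm (visible); m=10: 357 nm (UV).

5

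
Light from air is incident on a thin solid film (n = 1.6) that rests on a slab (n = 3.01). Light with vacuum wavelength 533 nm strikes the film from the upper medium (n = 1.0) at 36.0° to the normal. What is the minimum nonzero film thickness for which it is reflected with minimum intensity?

Ray reflecting at the top interface goes from n = 1.0 toward n = 1.6: a half-wave phase shift.
At the lower boundary (n = 1.6 to n = 3.01) the reflected ray undergoes a half-wave phase shift.
Zero or two π shifts → no net half-wave offset.
With no net inversion, destructive interference in reflection requires 2 n t cos θ_r = (m + ½) λ.
Snell's law: 1.0 sin 36.0° = 1.6 sin θ_r → sin θ_r = 0.367, cos θ_r = 0.930.
Minimum at m = 0: t = λ / (4 n cos θ_r) = 533 / (4 × 1.6 × 0.930) = 89.5 nm.

89.5 nm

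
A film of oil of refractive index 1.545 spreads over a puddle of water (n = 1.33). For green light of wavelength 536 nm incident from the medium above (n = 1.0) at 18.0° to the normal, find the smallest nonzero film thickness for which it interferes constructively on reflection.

Ray reflecting at the top interface goes from n = 1.0 toward n = 1.545: a half-wave phase shift.
Bottom surface (1.545 → 1.33): reflection off a lower-index medium gives no phase shift.
Exactly one π shift → a net half-wave offset.
For strong reflection here: 2 n t cos θ_r = (m + ½) λ.
Snell's law: 1.0 sin 18.0° = 1.545 sin θ_r → sin θ_r = 0.200, cos θ_r = 0.980.
Minimum at m = 0: t = λ / (4 n cos θ_r) = 536 / (4 × 1.545 × 0.980) = 88.5 nm.

88.5 nm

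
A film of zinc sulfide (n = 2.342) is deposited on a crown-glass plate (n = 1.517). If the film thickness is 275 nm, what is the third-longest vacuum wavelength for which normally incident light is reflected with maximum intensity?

At the upper boundary (n = 1.0 to n = 2.342) the reflected ray undergoes a half-wave phase shift.
At the lower boundary (n = 2.342 to n = 1.517) the reflected ray undergoes no phase shift.
The two reflections differ by half a wavelength.
So the condition for constructive reflection is 2 n t = (m + ½) λ.
λ = 2 n t / (m + ½). The third-longest wavelength is m = 2: λ = 2 × 2.342 × 275 / 2.50 = 515 nm.

515 nm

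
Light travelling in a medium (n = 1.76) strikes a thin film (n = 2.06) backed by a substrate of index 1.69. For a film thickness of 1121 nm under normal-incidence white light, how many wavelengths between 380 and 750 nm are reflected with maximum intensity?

At the upper boundary (n = 1.76 to n = 2.06) the reflected ray undergoes a half-wave phase shift.
At the lower boundary (n = 2.06 to n = 1.69) the reflected ray undergoes no phase shift.
Net: one phase inversion between the two reflected rays.
So the condition for constructive reflection is 2 n t = (m + ½) λ.
λ = 2 n t / (m + ½) = 4619 / (m + ½) nm.
m=5: 840 nm (IR); m=6: 711 nm (visible); m=7: 616 nm (visible); m=8: 543 nm (visible); m=9: 486 nm (visible); m=10: 440 nm (visible); m=11: 402 nm (visible); m=12: 369 nm (UV).

6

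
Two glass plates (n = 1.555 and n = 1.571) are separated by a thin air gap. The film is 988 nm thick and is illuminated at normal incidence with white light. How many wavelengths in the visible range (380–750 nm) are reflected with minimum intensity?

3

Top surface (1.555 → 1.0): reflection off a lower-index medium gives no phase shift.
Bottom surface (1.0 → 1.571): reflection off a higher-index medium gives a half-wave phase shift.
Exactly one π shift → a net half-wave offset.
So the condition for destructive reflection is 2 n t = m λ.
λ = 2 n t / m = 1976 / m nm.
m=2: 988 nm (IR); m=3: 659 nm (visible); m=4: 494 nm (visible); m=5: 395 nm (visible); m=6: 329 nm (UV).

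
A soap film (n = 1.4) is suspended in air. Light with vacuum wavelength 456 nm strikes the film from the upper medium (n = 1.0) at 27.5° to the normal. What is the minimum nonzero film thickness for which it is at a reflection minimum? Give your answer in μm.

0.173 μm

Top surface (1.0 → 1.4): reflection off a higher-index medium gives a half-wave phase shift.
Ray reflecting at the bottom interface goes from n = 1.4 toward n = 1.0: no phase shift.
The two reflections differ by half a wavelength.
With one net inversion, destructive interference in reflection requires 2 n t cos θ_r = m λ.
Snell's law: 1.0 sin 27.5° = 1.4 sin θ_r → sin θ_r = 0.330, cos θ_r = 0.944.
Minimum nonzero at m = 1: t = λ / (2 n cos θ_r) = 456 / (2 × 1.4 × 0.944) = 173 nm.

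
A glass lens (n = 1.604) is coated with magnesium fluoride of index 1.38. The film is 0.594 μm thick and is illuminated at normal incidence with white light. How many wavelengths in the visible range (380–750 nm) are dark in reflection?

2

Ray reflecting at the top interface goes from n = 1.0 toward n = 1.38: a half-wave phase shift.
Ray reflecting at the bottom interface goes from n = 1.38 toward n = 1.604: a half-wave phase shift.
The two reflections carry the same phase change, so no net offset.
With no net inversion, destructive interference in reflection requires 2 n t = (m + ½) λ.
λ = 2 n t / (m + ½) = 1639 / (m + ½) nm.
m=1: 1093 nm (IR); m=2: 656 nm (visible); m=3: 468 nm (visible); m=4: 364 nm (UV).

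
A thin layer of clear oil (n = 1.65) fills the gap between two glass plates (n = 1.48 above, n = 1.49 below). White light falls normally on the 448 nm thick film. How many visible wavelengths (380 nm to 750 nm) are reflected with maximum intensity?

2

Top surface (1.48 → 1.65): reflection off a higher-index medium gives a half-wave phase shift.
Ray reflecting at the bottom interface goes from n = 1.65 toward n = 1.49: no phase shift.
The two reflections differ by half a wavelength.
With one net inversion, constructive interference in reflection requires 2 n t = (m + ½) λ.
λ = 2 n t / (m + ½) = 1478 / (m + ½) nm.
m=1: 986 nm (IR); m=2: 591 nm (visible); m=3: 422 nm (visible); m=4: 329 nm (UV).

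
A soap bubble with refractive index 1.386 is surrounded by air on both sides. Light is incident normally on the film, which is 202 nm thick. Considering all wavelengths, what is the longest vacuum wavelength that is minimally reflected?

560 nm

Ray reflecting at the top interface goes from n = 1.0 toward n = 1.386: a half-wave phase shift.
At the lower boundary (n = 1.386 to n = 1.0) the reflected ray undergoes no phase shift.
Net: one phase inversion between the two reflected rays.
So the condition for destructive reflection is 2 n t = m λ.
λ = 2 n t / m. The longest wavelength is m = 1: λ = 2 × 1.386 × 202 / 1.00 = 560 nm.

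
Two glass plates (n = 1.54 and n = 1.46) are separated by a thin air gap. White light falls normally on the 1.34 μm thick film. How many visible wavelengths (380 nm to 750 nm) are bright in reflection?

3

Top surface (1.54 → 1.0): reflection off a lower-index medium gives no phase shift.
At the lower boundary (n = 1.0 to n = 1.46) the reflected ray undergoes a half-wave phase shift.
Net: one phase inversion between the two reflected rays.
So the condition for constructive reflection is 2 n t = (m + ½) λ.
λ = 2 n t / (m + ½) = 2680 / (m + ½) nm.
m=3: 766 nm (IR); m=4: 596 nm (visible); m=5: 487 nm (visible); m=6: 412 nm (visible); m=7: 357 nm (UV).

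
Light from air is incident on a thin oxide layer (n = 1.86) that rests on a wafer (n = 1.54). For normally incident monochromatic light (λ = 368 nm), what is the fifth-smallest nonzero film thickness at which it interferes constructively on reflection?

445 nm

Ray reflecting at the top interface goes from n = 1.0 toward n = 1.86: a half-wave phase shift.
Ray reflecting at the bottom interface goes from n = 1.86 toward n = 1.54: no phase shift.
Net: one phase inversion between the two reflected rays.
So the condition for constructive reflection is 2 n t = (m + ½) λ.
The fifth-smallest nonzero thickness corresponds to m = 4: t = (m + ½) λ / (2 n) = 4.50 × 368 / (2 × 1.86) = 445 nm.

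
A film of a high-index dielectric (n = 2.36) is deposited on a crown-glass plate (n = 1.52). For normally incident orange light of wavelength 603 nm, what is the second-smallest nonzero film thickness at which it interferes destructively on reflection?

256 nm

Top surface (1.0 → 2.36): reflection off a higher-index medium gives a half-wave phase shift.
At the lower boundary (n = 2.36 to n = 1.52) the reflected ray undergoes no phase shift.
The two reflections differ by half a wavelength.
For minimum reflection here: 2 n t = m λ.
The second-smallest nonzero thickness corresponds to m = 2: t = m λ / (2 n) = 2.00 × 603 / (2 × 2.36) = 256 nm.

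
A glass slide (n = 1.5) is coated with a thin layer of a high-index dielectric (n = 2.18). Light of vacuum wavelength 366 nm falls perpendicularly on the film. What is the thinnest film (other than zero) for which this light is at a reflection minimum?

83.9 nm

Ray reflecting at the top interface goes from n = 1.0 toward n = 2.18: a half-wave phase shift.
Ray reflecting at the bottom interface goes from n = 2.18 toward n = 1.5: no phase shift.
Net: one phase inversion between the two reflected rays.
So the condition for destructive reflection is 2 n t = m λ.
Minimum nonzero at m = 1: t = λ / (2 n) = 366 / (2 × 2.18) = 83.9 nm.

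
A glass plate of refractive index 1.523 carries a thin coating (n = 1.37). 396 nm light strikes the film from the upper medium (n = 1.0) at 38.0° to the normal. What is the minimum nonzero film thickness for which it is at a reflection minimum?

80.9 nm

At the upper boundary (n = 1.0 to n = 1.37) the reflected ray undergoes a half-wave phase shift.
At the lower boundary (n = 1.37 to n = 1.523) the reflected ray undergoes a half-wave phase shift.
Net: no relative phase inversion (both shifts match).
With no net inversion, destructive interference in reflection requires 2 n t cos θ_r = (m + ½) λ.
Snell's law: 1.0 sin 38.0° = 1.37 sin θ_r → sin θ_r = 0.449, cos θ_r = 0.893.
Minimum at m = 0: t = λ / (4 n cos θ_r) = 396 / (4 × 1.37 × 0.893) = 80.9 nm.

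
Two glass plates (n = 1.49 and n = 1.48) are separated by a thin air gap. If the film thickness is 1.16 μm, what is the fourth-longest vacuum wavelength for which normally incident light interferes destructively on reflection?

Top surface (1.49 → 1.0): reflection off a lower-index medium gives no phase shift.
Bottom surface (1.0 → 1.48): reflection off a higher-index medium gives a half-wave phase shift.
Net: one phase inversion between the two reflected rays.
With one net inversion, destructive interference in reflection requires 2 n t = m λ.
λ = 2 n t / m. The fourth-longest wavelength is m = 4: λ = 2 × 1.0 × 1160 / 4.00 = 580 nm.

580 nm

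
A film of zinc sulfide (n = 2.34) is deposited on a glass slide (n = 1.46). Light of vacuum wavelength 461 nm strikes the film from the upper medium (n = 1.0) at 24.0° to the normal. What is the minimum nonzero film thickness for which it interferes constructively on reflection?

At the upper boundary (n = 1.0 to n = 2.34) the reflected ray undergoes a half-wave phase shift.
Ray reflecting at the bottom interface goes from n = 2.34 toward n = 1.46: no phase shift.
Exactly one π shift → a net half-wave offset.
With one net inversion, constructive interference in reflection requires 2 n t cos θ_r = (m + ½) λ.
Snell's law: 1.0 sin 24.0° = 2.34 sin θ_r → sin θ_r = 0.174, cos θ_r = 0.985.
Minimum at m = 0: t = λ / (4 n cos θ_r) = 461 / (4 × 2.34 × 0.985) = 50.0 nm.

50.0 nm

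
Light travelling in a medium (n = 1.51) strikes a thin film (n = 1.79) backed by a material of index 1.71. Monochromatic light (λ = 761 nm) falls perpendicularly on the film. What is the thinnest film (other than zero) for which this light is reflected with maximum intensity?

Top surface (1.51 → 1.79): reflection off a higher-index medium gives a half-wave phase shift.
Bottom surface (1.79 → 1.71): reflection off a lower-index medium gives no phase shift.
Net: one phase inversion between the two reflected rays.
With one net inversion, constructive interference in reflection requires 2 n t = (m + ½) λ.
Minimum at m = 0: t = λ / (4 n) = 761 / (4 × 1.79) = 106 nm.

106 nm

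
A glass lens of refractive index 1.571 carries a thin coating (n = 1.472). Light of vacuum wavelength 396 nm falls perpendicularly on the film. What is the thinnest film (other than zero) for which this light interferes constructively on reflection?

At the upper boundary (n = 1.0 to n = 1.472) the reflected ray undergoes a half-wave phase shift.
Ray reflecting at the bottom interface goes from n = 1.472 toward n = 1.571: a half-wave phase shift.
The two reflections carry the same phase change, so no net offset.
For bright reflection here: 2 n t = m λ.
Minimum nonzero at m = 1: t = λ / (2 n) = 396 / (2 × 1.472) = 135 nm.

135 nm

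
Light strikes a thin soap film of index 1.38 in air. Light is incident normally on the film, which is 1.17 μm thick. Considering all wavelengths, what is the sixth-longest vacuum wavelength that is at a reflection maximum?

Ray reflecting at the top interface goes from n = 1.0 toward n = 1.38: a half-wave phase shift.
Ray reflecting at the bottom interface goes from n = 1.38 toward n = 1.0: no phase shift.
Net: one phase inversion between the two reflected rays.
So the condition for constructive reflection is 2 n t = (m + ½) λ.
λ = 2 n t / (m + ½). The sixth-longest wavelength is m = 5: λ = 2 × 1.38 × 1170 / 5.50 = 587 nm.

587 nm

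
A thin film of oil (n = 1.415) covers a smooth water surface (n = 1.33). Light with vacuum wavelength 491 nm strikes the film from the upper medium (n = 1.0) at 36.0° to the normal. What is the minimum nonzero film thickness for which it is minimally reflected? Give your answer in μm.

0.191 μm

Ray reflecting at the top interface goes from n = 1.0 toward n = 1.415: a half-wave phase shift.
At the lower boundary (n = 1.415 to n = 1.33) the reflected ray undergoes no phase shift.
The two reflections differ by half a wavelength.
So the condition for destructive reflection is 2 n t cos θ_r = m λ.
Snell's law: 1.0 sin 36.0° = 1.415 sin θ_r → sin θ_r = 0.415, cos θ_r = 0.910.
Minimum nonzero at m = 1: t = λ / (2 n cos θ_r) = 491 / (2 × 1.415 × 0.910) = 191 nm.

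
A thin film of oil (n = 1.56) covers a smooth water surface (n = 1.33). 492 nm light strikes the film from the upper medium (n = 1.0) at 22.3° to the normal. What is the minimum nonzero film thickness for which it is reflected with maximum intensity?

Ray reflecting at the top interface goes from n = 1.0 toward n = 1.56: a half-wave phase shift.
Bottom surface (1.56 → 1.33): reflection off a lower-index medium gives no phase shift.
Net: one phase inversion between the two reflected rays.
With one net inversion, constructive interference in reflection requires 2 n t cos θ_r = (m + ½) λ.
Snell's law: 1.0 sin 22.3° = 1.56 sin θ_r → sin θ_r = 0.243, cos θ_r = 0.970.
Minimum at m = 0: t = λ / (4 n cos θ_r) = 492 / (4 × 1.56 × 0.970) = 81.3 nm.

81.3 nm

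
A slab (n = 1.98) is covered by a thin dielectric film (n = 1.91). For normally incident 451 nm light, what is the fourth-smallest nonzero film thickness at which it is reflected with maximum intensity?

At the upper boundary (n = 1.0 to n = 1.91) the reflected ray undergoes a half-wave phase shift.
Bottom surface (1.91 → 1.98): reflection off a higher-index medium gives a half-wave phase shift.
Net: no relative phase inversion (both shifts match).
With no net inversion, constructive interference in reflection requires 2 n t = m λ.
The fourth-smallest nonzero thickness corresponds to m = 4: t = m λ / (2 n) = 4.00 × 451 / (2 × 1.91) = 472 nm.

472 nm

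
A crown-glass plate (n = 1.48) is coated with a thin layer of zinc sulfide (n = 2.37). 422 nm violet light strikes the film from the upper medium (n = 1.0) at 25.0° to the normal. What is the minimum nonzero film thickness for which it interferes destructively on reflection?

Top surface (1.0 → 2.37): reflection off a higher-index medium gives a half-wave phase shift.
Ray reflecting at the bottom interface goes from n = 2.37 toward n = 1.48: no phase shift.
Exactly one π shift → a net half-wave offset.
With one net inversion, destructive interference in reflection requires 2 n t cos θ_r = m λ.
Snell's law: 1.0 sin 25.0° = 2.37 sin θ_r → sin θ_r = 0.178, cos θ_r = 0.984.
Minimum nonzero at m = 1: t = λ / (2 n cos θ_r) = 422 / (2 × 2.37 × 0.984) = 90.5 nm.

90.5 nm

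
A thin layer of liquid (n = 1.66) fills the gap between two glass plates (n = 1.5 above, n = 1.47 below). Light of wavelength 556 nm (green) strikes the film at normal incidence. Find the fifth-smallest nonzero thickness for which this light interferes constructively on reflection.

754 nm

Ray reflecting at the top interface goes from n = 1.5 toward n = 1.66: a half-wave phase shift.
Ray reflecting at the bottom interface goes from n = 1.66 toward n = 1.47: no phase shift.
Exactly one π shift → a net half-wave offset.
For maximum reflection here: 2 n t = (m + ½) λ.
The fifth-smallest nonzero thickness corresponds to m = 4: t = (m + ½) λ / (2 n) = 4.50 × 556 / (2 × 1.66) = 754 nm.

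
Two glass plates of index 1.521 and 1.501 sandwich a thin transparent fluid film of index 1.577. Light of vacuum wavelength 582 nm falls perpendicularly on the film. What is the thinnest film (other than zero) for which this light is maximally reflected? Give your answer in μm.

Top surface (1.521 → 1.577): reflection off a higher-index medium gives a half-wave phase shift.
Bottom surface (1.577 → 1.501): reflection off a lower-index medium gives no phase shift.
The two reflections differ by half a wavelength.
With one net inversion, constructive interference in reflection requires 2 n t = (m + ½) λ.
Minimum at m = 0: t = λ / (4 n) = 582 / (4 × 1.577) = 92.3 nm.

0.0923 μm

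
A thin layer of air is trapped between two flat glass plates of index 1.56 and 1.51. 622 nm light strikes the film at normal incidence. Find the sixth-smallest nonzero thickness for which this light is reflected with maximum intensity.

Top surface (1.56 → 1.0): reflection off a lower-index medium gives no phase shift.
Bottom surface (1.0 → 1.51): reflection off a higher-index medium gives a half-wave phase shift.
The two reflections differ by half a wavelength.
With one net inversion, constructive interference in reflection requires 2 n t = (m + ½) λ.
The sixth-smallest nonzero thickness corresponds to m = 5: t = (m + ½) λ / (2 n) = 5.50 × 622 / (2 × 1.0) = 1711 nm.

1711 nm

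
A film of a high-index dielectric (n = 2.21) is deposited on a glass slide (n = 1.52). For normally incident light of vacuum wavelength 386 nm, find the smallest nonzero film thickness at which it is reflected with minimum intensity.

87.3 nm

Top surface (1.0 → 2.21): reflection off a higher-index medium gives a half-wave phase shift.
Bottom surface (2.21 → 1.52): reflection off a lower-index medium gives no phase shift.
The two reflections differ by half a wavelength.
For weak reflection here: 2 n t = m λ.
Minimum nonzero at m = 1: t = λ / (2 n) = 386 / (2 × 2.21) = 87.3 nm.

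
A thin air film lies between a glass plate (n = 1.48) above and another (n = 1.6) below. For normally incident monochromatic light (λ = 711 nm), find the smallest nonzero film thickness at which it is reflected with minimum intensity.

356 nm

At the upper boundary (n = 1.48 to n = 1.0) the reflected ray undergoes no phase shift.
Bottom surface (1.0 → 1.6): reflection off a higher-index medium gives a half-wave phase shift.
Exactly one π shift → a net half-wave offset.
With one net inversion, destructive interference in reflection requires 2 n t = m λ.
Minimum nonzero at m = 1: t = λ / (2 n) = 711 / (2 × 1.0) = 356 nm.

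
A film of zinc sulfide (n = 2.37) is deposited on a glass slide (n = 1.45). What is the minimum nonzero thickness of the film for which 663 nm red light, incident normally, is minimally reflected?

At the upper boundary (n = 1.0 to n = 2.37) the reflected ray undergoes a half-wave phase shift.
Ray reflecting at the bottom interface goes from n = 2.37 toward n = 1.45: no phase shift.
Net: one phase inversion between the two reflected rays.
With one net inversion, destructive interference in reflection requires 2 n t = m λ.
Minimum nonzero at m = 1: t = λ / (2 n) = 663 / (2 × 2.37) = 140 nm.

140 nm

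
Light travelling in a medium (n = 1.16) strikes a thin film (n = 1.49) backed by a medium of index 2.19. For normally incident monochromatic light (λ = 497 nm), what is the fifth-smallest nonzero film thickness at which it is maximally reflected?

834 nm

Top surface (1.16 → 1.49): reflection off a higher-index medium gives a half-wave phase shift.
Bottom surface (1.49 → 2.19): reflection off a higher-index medium gives a half-wave phase shift.
Net: no relative phase inversion (both shifts match).
With no net inversion, constructive interference in reflection requires 2 n t = m λ.
The fifth-smallest nonzero thickness corresponds to m = 5: t = m λ / (2 n) = 5.00 × 497 / (2 × 1.49) = 834 nm.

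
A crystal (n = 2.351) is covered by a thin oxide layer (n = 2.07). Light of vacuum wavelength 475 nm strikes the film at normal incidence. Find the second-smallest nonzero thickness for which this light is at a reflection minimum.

Ray reflecting at the top interface goes from n = 1.0 toward n = 2.07: a half-wave phase shift.
Ray reflecting at the bottom interface goes from n = 2.07 toward n = 2.351: a half-wave phase shift.
Net: no relative phase inversion (both shifts match).
So the condition for destructive reflection is 2 n t = (m + ½) λ.
The second-smallest nonzero thickness corresponds to m = 1: t = (m + ½) λ / (2 n) = 1.50 × 475 / (2 × 2.07) = 172 nm.

172 nm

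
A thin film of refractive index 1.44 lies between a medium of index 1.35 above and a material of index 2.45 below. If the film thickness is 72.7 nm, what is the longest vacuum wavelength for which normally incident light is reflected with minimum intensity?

Top surface (1.35 → 1.44): reflection off a higher-index medium gives a half-wave phase shift.
At the lower boundary (n = 1.44 to n = 2.45) the reflected ray undergoes a half-wave phase shift.
Zero or two π shifts → no net half-wave offset.
For weak reflection here: 2 n t = (m + ½) λ.
λ = 2 n t / (m + ½). The longest wavelength is m = 0: λ = 2 × 1.44 × 72.7 / 0.500 = 419 nm.

419 nm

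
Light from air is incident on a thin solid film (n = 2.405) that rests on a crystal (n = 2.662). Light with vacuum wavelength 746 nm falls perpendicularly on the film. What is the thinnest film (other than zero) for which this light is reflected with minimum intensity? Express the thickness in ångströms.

At the upper boundary (n = 1.0 to n = 2.405) the reflected ray undergoes a half-wave phase shift.
At the lower boundary (n = 2.405 to n = 2.662) the reflected ray undergoes a half-wave phase shift.
The two reflections carry the same phase change, so no net offset.
With no net inversion, destructive interference in reflection requires 2 n t = (m + ½) λ.
Minimum at m = 0: t = λ / (4 n) = 746 / (4 × 2.405) = 77.5 nm.

775 Å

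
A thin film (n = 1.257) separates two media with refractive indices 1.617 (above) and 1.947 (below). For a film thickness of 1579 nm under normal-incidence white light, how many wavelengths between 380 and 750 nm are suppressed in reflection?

Ray reflecting at the top interface goes from n = 1.617 toward n = 1.257: no phase shift.
Ray reflecting at the bottom interface goes from n = 1.257 toward n = 1.947: a half-wave phase shift.
Exactly one π shift → a net half-wave offset.
With one net inversion, destructive interference in reflection requires 2 n t = m λ.
λ = 2 n t / m = 3970 / m nm.
m=5: 794 nm (IR); m=6: 662 nm (visible); m=7: 567 nm (visible); m=8: 496 nm (visible); m=9: 441 nm (visible); m=10: 397 nm (visible); m=11: 361 nm (UV).

5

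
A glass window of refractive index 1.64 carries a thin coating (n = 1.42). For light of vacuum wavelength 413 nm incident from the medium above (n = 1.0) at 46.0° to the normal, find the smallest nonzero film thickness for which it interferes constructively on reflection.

169 nm

At the upper boundary (n = 1.0 to n = 1.42) the reflected ray undergoes a half-wave phase shift.
Ray reflecting at the bottom interface goes from n = 1.42 toward n = 1.64: a half-wave phase shift.
Net: no relative phase inversion (both shifts match).
With no net inversion, constructive interference in reflection requires 2 n t cos θ_r = m λ.
Snell's law: 1.0 sin 46.0° = 1.42 sin θ_r → sin θ_r = 0.507, cos θ_r = 0.862.
Minimum nonzero at m = 1: t = λ / (2 n cos θ_r) = 413 / (2 × 1.42 × 0.862) = 169 nm.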